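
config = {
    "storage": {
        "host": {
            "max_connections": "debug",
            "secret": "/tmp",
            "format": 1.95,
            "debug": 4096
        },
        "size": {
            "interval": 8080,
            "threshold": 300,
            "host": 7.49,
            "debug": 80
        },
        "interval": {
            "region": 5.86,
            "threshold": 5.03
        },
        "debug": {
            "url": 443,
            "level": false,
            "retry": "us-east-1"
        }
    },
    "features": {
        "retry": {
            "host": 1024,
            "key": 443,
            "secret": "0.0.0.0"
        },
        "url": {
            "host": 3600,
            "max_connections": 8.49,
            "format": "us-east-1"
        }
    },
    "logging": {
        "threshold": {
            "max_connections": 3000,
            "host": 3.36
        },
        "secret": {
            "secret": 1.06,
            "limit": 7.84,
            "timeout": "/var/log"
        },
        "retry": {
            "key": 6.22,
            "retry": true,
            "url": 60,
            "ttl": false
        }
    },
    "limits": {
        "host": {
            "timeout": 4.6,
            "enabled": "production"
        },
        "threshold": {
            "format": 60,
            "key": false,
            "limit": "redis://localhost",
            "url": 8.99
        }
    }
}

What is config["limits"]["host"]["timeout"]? 4.6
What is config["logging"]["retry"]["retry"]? True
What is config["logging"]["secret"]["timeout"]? "/var/log"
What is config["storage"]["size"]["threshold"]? 300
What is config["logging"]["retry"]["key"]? 6.22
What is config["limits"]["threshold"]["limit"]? "redis://localhost"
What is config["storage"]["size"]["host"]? 7.49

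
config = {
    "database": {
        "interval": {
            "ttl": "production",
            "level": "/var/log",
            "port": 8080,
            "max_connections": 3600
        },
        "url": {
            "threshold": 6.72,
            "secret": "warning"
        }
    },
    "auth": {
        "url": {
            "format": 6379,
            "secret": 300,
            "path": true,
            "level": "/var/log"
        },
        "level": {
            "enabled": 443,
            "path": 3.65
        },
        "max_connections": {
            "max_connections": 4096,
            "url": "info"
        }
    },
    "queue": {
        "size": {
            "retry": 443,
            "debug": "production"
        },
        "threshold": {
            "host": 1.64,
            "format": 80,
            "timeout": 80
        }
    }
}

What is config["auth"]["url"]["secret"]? 300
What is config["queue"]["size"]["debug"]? "production"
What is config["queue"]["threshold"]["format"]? 80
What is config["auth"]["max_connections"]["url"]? "info"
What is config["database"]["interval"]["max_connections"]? 3600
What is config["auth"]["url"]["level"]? "/var/log"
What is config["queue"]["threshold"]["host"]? 1.64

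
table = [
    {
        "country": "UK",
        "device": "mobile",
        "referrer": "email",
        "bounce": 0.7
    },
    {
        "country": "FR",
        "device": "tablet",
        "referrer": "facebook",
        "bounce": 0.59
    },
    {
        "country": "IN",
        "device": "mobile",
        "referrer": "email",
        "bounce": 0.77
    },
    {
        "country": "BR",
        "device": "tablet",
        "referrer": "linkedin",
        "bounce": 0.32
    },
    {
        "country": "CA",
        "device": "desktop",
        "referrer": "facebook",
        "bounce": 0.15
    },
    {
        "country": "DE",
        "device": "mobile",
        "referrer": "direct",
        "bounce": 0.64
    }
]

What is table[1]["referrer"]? "facebook"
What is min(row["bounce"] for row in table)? 0.15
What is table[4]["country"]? "CA"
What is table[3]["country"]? "BR"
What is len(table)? 6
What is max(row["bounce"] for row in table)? 0.77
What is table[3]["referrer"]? "linkedin"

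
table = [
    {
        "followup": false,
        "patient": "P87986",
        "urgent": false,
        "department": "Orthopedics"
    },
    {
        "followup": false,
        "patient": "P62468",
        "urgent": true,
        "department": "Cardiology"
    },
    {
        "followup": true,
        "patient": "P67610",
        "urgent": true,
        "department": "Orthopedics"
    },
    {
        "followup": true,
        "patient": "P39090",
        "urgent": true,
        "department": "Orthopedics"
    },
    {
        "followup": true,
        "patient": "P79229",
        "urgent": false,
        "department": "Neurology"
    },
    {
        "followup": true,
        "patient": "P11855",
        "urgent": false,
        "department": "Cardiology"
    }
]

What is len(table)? 6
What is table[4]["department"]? "Neurology"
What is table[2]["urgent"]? True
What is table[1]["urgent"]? True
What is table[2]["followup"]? True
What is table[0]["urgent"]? False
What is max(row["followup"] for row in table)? True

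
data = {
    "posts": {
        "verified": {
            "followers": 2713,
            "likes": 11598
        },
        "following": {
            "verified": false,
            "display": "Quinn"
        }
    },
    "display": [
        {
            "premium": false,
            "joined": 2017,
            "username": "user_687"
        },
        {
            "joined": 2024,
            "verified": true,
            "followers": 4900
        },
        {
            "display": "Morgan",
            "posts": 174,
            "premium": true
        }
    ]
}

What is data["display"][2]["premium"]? True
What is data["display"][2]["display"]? "Morgan"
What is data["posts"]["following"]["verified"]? False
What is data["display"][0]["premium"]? False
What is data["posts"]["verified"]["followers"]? 2713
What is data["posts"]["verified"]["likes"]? 11598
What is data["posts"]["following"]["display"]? "Quinn"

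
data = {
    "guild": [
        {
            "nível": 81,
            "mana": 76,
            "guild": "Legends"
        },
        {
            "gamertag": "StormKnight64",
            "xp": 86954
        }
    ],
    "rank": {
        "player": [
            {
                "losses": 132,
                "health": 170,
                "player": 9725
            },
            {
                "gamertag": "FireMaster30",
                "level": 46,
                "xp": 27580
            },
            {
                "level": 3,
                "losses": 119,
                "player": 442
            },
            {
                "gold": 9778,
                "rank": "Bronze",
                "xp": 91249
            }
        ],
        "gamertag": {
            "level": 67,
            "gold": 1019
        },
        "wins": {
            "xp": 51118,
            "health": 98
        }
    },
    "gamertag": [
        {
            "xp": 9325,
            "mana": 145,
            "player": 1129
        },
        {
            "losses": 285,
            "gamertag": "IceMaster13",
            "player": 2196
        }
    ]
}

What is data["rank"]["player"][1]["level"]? 46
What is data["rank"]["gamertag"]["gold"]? 1019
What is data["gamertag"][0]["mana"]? 145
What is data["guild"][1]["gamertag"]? "StormKnight64"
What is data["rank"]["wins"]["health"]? 98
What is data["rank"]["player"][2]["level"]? 3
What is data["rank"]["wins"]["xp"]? 51118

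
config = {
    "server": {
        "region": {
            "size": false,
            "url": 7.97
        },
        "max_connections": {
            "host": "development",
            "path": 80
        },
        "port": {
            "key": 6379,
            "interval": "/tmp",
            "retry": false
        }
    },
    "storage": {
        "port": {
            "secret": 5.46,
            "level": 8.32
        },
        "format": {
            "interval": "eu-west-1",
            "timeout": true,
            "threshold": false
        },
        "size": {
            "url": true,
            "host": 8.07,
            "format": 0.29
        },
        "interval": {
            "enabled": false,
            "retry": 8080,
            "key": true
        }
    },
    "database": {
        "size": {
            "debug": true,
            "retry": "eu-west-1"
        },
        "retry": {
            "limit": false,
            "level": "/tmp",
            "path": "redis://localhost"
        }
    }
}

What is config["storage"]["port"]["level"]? 8.32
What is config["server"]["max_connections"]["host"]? "development"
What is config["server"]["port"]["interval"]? "/tmp"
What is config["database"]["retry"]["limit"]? False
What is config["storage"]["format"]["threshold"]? False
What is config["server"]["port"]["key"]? 6379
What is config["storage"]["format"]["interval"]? "eu-west-1"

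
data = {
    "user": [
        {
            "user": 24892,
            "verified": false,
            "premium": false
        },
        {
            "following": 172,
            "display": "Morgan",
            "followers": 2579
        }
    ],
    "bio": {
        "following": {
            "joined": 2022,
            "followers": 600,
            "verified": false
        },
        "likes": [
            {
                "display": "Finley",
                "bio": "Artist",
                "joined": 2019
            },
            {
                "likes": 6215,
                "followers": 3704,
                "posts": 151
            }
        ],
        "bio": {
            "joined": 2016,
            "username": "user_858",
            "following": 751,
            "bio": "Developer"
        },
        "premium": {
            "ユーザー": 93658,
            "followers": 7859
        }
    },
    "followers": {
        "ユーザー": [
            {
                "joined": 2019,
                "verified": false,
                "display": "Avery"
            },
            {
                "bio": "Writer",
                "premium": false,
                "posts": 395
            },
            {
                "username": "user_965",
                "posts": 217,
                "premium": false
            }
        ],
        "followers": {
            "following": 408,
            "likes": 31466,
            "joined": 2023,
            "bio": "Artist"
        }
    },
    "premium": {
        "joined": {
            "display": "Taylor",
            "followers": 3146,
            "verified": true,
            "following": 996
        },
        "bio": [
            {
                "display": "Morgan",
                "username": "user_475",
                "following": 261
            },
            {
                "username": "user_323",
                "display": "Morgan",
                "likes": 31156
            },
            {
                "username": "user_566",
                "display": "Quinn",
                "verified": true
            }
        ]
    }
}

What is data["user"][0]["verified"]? False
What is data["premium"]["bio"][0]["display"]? "Morgan"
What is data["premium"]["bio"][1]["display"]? "Morgan"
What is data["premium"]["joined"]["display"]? "Taylor"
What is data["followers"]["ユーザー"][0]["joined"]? 2019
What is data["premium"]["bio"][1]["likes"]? 31156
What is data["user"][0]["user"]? 24892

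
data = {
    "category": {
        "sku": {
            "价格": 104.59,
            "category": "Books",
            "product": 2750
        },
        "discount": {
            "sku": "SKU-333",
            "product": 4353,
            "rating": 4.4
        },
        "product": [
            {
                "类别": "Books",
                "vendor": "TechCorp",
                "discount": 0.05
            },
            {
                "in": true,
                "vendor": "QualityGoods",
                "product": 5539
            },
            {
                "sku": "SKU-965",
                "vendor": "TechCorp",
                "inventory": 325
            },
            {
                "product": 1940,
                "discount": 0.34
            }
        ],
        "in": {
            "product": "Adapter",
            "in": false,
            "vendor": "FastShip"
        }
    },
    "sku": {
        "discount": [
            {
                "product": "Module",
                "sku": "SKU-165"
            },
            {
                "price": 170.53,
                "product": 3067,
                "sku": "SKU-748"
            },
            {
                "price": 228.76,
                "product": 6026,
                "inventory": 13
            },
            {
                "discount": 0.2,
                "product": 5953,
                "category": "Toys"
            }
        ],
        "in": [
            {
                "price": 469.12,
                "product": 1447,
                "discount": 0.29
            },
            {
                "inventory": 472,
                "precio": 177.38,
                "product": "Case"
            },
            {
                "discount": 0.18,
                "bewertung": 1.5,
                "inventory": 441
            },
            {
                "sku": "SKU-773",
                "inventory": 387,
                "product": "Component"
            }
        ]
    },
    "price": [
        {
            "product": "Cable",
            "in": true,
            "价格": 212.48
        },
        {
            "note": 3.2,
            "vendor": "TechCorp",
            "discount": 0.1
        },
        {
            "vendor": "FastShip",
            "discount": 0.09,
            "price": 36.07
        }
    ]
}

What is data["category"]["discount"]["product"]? 4353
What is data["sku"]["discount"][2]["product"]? 6026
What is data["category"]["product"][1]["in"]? True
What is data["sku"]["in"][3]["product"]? "Component"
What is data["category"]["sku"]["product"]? 2750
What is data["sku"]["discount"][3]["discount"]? 0.2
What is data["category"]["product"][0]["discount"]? 0.05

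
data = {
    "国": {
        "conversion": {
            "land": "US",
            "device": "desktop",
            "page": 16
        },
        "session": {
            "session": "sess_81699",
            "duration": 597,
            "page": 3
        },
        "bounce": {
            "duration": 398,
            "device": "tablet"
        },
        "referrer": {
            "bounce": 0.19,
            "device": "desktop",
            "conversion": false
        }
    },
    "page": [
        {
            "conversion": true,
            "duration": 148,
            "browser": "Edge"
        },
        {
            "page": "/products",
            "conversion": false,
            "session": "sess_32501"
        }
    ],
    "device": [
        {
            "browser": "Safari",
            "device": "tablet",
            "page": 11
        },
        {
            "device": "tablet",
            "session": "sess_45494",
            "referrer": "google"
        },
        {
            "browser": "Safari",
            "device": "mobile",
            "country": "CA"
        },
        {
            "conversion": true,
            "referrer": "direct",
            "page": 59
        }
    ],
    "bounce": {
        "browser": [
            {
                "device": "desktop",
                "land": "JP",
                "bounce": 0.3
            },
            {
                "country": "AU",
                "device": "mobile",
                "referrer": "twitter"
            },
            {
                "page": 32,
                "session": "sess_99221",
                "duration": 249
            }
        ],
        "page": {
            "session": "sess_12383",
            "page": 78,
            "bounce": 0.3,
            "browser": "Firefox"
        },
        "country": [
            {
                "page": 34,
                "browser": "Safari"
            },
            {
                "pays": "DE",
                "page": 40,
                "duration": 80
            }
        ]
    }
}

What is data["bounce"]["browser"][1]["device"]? "mobile"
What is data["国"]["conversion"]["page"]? 16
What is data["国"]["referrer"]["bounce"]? 0.19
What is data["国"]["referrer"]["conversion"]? False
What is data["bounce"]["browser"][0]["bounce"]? 0.3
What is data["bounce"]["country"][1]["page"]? 40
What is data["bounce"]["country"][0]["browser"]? "Safari"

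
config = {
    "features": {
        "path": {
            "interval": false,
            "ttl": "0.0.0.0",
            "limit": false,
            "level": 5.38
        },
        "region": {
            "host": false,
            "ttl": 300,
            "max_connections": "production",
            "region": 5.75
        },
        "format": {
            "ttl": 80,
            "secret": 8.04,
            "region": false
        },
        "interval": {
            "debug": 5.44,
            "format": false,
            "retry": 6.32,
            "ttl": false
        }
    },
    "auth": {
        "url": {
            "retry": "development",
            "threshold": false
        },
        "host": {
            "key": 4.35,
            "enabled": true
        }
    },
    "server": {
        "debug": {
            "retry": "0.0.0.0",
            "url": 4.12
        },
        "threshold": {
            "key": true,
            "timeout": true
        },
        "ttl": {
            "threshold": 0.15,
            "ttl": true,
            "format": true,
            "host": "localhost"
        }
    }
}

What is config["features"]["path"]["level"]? 5.38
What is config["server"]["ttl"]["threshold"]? 0.15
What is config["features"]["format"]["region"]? False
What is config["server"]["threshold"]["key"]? True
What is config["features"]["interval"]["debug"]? 5.44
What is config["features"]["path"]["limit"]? False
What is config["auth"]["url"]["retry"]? "development"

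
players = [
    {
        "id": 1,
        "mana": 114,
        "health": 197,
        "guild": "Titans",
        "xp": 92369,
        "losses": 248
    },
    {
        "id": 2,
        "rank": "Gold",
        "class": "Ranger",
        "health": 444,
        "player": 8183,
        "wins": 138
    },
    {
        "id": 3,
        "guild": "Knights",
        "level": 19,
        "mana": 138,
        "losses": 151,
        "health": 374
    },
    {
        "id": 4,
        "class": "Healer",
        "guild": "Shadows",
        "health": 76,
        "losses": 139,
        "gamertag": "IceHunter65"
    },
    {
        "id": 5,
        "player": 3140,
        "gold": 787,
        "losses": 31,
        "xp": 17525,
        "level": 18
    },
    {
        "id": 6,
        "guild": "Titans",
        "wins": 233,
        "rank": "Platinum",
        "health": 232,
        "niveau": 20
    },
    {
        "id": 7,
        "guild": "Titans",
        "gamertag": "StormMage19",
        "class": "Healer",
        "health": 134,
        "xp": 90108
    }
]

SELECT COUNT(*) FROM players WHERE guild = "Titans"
3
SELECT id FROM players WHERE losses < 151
[4, 5]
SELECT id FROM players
[1, 2, 3, 4, 5, 6, 7]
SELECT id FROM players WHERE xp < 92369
[5, 7]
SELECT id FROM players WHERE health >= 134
[1, 2, 3, 6, 7]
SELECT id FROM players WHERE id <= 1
[1]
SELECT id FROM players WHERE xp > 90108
[1]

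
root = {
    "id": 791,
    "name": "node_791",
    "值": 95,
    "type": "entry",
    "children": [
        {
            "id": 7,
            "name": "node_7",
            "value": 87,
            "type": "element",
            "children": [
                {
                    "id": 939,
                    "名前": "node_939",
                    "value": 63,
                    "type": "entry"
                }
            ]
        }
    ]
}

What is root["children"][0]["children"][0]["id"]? 939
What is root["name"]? "node_791"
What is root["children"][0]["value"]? 87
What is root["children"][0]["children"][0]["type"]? "entry"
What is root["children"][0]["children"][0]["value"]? 63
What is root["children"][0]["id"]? 7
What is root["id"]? 791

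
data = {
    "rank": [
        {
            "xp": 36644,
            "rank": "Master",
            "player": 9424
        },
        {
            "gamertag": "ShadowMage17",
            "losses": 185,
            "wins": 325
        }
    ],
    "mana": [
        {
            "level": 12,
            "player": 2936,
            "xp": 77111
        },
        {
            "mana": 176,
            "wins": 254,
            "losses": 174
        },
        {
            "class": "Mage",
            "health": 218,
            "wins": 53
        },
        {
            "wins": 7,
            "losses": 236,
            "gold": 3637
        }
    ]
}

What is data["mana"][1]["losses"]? 174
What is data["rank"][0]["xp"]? 36644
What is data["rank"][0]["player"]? 9424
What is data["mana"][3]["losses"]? 236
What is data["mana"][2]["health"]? 218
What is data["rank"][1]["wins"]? 325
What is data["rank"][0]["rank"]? "Master"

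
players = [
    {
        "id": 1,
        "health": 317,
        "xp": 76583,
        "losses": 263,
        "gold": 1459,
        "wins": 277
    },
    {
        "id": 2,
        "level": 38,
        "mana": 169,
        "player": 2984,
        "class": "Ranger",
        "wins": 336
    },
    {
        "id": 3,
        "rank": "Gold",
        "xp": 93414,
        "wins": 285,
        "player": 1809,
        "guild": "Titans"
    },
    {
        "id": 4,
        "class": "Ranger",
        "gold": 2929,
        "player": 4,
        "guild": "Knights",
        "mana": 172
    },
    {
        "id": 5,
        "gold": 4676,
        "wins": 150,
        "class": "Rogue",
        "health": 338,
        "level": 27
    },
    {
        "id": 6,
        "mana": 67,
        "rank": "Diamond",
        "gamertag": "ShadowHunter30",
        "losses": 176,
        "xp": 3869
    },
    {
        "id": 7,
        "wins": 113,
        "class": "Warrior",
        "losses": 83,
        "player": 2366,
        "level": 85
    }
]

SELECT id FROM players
[1, 2, 3, 4, 5, 6, 7]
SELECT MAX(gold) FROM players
4676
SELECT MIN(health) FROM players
317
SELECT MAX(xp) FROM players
93414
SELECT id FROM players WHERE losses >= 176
[1, 6]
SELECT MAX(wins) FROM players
336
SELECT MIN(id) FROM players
1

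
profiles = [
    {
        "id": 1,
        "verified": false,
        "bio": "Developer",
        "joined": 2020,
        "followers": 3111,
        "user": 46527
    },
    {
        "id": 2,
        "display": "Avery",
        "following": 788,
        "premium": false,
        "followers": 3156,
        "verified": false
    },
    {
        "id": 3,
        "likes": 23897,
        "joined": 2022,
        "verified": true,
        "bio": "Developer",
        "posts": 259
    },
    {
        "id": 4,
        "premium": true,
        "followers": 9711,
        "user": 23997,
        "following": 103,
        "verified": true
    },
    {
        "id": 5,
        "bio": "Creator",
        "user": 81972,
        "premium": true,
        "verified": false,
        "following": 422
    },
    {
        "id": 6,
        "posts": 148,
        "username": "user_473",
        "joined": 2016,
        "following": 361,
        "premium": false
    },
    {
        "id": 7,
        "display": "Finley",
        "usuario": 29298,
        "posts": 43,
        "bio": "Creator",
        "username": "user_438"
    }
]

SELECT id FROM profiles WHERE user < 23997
[]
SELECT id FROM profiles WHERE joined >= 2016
[1, 3, 6]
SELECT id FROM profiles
[1, 2, 3, 4, 5, 6, 7]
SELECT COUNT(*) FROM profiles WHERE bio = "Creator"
2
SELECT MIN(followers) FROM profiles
3111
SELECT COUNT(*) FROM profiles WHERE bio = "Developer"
2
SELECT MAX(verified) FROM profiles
True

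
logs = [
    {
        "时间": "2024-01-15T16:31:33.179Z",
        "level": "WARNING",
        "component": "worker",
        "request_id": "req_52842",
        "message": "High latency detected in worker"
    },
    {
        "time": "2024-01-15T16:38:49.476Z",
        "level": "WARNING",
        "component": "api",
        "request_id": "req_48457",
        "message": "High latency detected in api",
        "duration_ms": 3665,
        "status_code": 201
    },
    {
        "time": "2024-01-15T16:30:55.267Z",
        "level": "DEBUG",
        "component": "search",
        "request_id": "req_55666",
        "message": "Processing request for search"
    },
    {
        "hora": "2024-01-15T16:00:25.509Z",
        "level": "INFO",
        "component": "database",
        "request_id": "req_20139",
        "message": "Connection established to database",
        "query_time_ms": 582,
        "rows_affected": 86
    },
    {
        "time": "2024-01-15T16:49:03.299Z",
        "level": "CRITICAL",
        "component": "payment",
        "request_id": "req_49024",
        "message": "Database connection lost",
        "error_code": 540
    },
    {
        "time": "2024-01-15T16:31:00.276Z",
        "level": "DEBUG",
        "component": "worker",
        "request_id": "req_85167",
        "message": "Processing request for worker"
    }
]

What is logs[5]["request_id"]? "req_85167"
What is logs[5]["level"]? "DEBUG"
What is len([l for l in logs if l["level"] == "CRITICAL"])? 1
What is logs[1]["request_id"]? "req_48457"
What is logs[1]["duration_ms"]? 3665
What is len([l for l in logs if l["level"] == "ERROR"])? 0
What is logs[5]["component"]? "worker"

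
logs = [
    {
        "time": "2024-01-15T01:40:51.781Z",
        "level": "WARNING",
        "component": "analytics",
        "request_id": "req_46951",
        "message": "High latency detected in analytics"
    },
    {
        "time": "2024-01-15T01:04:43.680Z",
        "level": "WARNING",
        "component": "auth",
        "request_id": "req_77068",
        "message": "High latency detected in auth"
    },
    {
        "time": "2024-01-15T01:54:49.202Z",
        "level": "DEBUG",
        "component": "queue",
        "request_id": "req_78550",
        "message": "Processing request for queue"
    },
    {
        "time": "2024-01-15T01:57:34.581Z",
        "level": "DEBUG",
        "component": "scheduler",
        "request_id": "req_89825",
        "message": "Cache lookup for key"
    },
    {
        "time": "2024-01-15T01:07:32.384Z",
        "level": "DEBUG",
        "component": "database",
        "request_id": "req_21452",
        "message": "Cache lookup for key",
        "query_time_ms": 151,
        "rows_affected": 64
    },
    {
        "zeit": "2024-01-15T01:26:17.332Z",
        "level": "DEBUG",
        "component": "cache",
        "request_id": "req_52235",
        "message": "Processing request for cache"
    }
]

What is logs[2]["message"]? "Processing request for queue"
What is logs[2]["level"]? "DEBUG"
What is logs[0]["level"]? "WARNING"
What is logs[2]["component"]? "queue"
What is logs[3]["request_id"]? "req_89825"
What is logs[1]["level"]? "WARNING"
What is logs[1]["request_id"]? "req_77068"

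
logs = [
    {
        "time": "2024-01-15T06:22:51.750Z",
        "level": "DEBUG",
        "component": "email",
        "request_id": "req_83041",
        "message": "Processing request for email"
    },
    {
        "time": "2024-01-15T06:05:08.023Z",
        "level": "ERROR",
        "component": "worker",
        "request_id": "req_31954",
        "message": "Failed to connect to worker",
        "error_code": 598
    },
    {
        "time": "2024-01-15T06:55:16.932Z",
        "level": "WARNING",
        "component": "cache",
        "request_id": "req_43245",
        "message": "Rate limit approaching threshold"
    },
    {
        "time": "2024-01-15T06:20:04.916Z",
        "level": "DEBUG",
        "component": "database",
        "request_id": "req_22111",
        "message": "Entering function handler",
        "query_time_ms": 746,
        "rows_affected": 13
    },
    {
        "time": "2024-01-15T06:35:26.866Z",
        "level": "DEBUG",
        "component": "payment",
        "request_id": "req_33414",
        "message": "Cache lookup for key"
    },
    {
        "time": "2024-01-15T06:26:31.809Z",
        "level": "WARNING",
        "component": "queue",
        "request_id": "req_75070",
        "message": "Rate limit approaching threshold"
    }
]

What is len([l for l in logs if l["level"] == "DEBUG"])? 3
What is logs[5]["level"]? "WARNING"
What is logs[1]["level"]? "ERROR"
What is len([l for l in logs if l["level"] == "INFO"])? 0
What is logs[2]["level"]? "WARNING"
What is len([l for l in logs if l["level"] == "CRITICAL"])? 0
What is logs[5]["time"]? "2024-01-15T06:26:31.809Z"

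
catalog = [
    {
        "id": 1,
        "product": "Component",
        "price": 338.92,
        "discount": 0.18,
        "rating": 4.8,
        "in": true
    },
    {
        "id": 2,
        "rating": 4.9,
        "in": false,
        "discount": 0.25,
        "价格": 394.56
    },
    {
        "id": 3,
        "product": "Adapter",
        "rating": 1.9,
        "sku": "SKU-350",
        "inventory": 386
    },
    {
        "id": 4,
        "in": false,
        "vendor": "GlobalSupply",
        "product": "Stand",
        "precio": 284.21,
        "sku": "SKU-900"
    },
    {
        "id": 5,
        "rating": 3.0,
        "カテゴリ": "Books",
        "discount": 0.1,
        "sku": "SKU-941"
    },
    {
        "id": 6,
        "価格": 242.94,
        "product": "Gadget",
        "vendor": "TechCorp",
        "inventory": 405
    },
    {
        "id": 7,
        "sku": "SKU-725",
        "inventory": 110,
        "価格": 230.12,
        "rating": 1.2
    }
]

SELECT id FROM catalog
[1, 2, 3, 4, 5, 6, 7]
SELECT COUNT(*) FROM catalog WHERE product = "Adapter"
1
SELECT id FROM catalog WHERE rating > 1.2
[1, 2, 3, 5]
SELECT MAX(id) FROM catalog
7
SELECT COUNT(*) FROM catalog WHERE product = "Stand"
1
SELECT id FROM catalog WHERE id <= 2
[1, 2]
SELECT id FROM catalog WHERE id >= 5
[5, 6, 7]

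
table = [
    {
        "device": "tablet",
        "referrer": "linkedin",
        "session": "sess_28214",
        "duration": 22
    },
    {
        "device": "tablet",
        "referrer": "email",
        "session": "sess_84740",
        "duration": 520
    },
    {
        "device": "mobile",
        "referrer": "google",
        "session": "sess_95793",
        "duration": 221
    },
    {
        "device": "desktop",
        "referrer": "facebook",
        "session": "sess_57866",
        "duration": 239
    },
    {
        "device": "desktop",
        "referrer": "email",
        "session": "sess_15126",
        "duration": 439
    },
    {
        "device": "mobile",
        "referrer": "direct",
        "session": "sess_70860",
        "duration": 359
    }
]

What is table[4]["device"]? "desktop"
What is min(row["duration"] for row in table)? 22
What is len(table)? 6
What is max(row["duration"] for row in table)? 520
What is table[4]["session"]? "sess_15126"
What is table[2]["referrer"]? "google"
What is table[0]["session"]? "sess_28214"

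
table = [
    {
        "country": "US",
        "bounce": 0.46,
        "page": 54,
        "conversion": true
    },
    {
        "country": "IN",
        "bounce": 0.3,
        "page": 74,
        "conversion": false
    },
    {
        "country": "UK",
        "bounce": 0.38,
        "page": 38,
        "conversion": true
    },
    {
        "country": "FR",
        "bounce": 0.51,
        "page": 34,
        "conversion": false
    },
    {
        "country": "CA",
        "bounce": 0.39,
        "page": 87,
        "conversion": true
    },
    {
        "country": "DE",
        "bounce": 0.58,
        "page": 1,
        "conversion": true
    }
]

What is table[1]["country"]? "IN"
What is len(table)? 6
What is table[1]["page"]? 74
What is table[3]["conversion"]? False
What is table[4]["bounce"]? 0.39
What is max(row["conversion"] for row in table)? True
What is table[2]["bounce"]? 0.38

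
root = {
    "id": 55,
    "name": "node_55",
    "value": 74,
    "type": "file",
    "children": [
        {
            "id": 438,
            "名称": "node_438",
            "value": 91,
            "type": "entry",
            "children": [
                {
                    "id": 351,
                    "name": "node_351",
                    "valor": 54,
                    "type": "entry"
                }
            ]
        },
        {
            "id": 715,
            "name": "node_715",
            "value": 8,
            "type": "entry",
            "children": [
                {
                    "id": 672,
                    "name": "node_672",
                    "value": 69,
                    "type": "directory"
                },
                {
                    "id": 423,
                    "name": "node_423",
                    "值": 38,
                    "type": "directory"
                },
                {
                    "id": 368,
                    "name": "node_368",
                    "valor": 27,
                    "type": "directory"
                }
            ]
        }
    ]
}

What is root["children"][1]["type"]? "entry"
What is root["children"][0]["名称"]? "node_438"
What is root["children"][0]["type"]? "entry"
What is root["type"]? "file"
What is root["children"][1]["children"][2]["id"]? 368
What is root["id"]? 55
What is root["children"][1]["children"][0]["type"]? "directory"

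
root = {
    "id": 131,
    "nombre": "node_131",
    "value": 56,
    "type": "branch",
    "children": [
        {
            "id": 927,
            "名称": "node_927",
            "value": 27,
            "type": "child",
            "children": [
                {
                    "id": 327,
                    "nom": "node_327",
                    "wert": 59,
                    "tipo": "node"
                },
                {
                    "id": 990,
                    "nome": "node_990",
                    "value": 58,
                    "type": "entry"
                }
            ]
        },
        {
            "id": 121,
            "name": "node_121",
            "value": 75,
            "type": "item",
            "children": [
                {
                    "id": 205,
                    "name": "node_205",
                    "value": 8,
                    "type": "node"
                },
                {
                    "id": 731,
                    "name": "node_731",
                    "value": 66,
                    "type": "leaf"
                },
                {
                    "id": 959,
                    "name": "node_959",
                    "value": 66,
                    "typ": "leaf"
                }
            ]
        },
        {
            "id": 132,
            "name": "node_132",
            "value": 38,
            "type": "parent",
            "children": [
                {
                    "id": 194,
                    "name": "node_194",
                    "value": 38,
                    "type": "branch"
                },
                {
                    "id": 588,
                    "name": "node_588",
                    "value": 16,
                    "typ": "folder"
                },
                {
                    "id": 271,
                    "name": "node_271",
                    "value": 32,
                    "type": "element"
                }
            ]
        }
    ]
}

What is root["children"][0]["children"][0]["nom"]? "node_327"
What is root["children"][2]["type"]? "parent"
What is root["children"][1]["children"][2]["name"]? "node_959"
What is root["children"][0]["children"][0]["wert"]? 59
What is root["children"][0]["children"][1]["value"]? 58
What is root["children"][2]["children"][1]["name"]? "node_588"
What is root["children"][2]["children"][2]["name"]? "node_271"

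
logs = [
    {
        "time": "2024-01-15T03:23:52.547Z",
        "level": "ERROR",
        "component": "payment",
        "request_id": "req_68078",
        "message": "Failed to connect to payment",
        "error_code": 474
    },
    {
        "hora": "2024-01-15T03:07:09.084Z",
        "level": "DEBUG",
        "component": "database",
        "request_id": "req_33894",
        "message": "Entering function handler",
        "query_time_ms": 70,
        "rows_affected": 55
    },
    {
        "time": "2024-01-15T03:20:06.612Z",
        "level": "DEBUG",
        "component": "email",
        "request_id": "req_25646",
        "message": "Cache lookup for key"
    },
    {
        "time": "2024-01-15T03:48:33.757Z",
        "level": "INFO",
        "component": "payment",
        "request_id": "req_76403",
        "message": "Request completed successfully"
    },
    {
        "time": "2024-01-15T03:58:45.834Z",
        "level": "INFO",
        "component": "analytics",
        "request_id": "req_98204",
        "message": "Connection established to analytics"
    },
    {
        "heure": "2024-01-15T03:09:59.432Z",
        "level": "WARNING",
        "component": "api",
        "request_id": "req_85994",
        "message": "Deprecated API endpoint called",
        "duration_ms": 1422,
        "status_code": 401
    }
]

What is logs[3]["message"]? "Request completed successfully"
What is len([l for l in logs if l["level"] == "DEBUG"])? 2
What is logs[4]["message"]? "Connection established to analytics"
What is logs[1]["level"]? "DEBUG"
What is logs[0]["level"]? "ERROR"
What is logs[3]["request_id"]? "req_76403"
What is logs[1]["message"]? "Entering function handler"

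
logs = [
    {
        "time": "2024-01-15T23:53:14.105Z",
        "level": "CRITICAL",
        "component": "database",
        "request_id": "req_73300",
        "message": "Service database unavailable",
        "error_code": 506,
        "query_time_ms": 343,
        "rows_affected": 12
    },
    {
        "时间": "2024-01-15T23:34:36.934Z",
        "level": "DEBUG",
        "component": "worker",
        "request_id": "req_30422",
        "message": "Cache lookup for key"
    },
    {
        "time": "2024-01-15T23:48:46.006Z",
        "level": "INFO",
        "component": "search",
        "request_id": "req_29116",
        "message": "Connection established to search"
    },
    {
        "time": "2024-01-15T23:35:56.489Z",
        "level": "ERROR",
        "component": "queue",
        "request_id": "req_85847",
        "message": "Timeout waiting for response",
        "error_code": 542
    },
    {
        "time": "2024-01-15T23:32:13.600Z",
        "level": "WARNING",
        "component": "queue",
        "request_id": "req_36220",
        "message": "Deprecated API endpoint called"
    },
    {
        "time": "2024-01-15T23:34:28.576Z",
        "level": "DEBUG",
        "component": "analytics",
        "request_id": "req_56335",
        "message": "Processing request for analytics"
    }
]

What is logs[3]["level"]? "ERROR"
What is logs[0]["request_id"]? "req_73300"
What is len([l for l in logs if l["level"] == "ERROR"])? 1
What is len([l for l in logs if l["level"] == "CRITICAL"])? 1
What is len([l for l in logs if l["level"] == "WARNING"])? 1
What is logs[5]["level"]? "DEBUG"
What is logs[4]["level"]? "WARNING"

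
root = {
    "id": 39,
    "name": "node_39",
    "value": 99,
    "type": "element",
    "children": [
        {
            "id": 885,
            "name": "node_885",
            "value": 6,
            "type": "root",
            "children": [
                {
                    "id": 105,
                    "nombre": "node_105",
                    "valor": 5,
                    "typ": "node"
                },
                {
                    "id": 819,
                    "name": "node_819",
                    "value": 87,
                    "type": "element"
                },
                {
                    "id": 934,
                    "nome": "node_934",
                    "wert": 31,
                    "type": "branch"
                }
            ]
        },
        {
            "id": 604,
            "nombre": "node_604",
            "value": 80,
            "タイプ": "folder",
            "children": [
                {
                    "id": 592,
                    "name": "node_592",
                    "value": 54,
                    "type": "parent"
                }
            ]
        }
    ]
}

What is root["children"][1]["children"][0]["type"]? "parent"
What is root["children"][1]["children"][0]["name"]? "node_592"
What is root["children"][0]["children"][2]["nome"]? "node_934"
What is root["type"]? "element"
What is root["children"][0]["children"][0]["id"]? 105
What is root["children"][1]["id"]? 604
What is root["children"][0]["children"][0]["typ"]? "node"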